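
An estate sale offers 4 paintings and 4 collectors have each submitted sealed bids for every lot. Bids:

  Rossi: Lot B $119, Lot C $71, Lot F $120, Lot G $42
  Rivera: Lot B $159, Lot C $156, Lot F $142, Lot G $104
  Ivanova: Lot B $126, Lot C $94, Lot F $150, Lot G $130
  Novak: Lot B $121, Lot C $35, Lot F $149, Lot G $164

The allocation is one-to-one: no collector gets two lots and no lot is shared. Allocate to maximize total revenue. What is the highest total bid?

Maximum total: $589

This is the linear assignment problem.
Optimal: Rossi→Lot B ($119), Rivera→Lot C ($156), Ivanova→Lot F ($150), Novak→Lot G ($164) — total 119+156+150+164 = $589.
Next-best assignment: Rossi→Lot F, Rivera→Lot C, Ivanova→Lot B, Novak→Lot G = $566.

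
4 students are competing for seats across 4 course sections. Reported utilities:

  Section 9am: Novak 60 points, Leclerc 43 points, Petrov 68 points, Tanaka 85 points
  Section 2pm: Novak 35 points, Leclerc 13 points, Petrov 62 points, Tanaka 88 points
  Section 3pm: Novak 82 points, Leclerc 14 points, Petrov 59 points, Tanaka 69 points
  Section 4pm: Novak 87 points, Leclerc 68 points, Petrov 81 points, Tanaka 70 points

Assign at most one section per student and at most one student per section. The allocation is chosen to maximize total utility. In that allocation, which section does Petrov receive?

Optimal: Novak→Section 3pm (82 points), Leclerc→Section 4pm (68 points), Petrov→Section 9am (68 points), Tanaka→Section 2pm (88 points) — total 82+68+68+88 = 306 points.
Max-entry greedy (repeatedly take the single best remaining cell) gives 257 points, worse by 49.
Next-best assignment: Novak→Section 3pm, Leclerc→Section 4pm, Petrov→Section 2pm, Tanaka→Section 9am = 297 points.
Every other assignment is strictly worse.
Petrov's own top section is Section 4pm (81 points), but forcing Petrov→Section 4pm and reassigning the rest optimally gives only 294 points — worse by 12.

Petrov receives Section 9am.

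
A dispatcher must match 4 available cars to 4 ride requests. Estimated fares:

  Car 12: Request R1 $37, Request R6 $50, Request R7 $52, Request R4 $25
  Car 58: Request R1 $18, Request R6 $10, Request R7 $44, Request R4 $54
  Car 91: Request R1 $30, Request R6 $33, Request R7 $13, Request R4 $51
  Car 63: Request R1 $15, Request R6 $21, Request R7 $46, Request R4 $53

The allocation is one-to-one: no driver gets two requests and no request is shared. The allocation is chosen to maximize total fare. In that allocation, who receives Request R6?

Car 12 receives Request R6.

Treat this as an assignment problem: match each driver to one request.
Optimal: Car 12→Request R6 ($50), Car 58→Request R4 ($54), Car 91→Request R1 ($30), Car 63→Request R7 ($46) — total 50+54+30+46 = $180.
Column-greedy (each request in turn goes to its best remaining driver) gives $170, worse by 10.
Next-best assignment: Car 12→Request R6, Car 58→Request R7, Car 91→Request R1, Car 63→Request R4 = $177.
Swapping Car 58↔Car 91 (Car 58→Request R1 $18, Car 91→Request R4 $51) loses 15.
No other one-to-one assignment exceeds $180.
Car 12's own top request is Request R7 ($52), but forcing Car 12→Request R7 and reassigning the rest optimally gives only $157 — worse by 23.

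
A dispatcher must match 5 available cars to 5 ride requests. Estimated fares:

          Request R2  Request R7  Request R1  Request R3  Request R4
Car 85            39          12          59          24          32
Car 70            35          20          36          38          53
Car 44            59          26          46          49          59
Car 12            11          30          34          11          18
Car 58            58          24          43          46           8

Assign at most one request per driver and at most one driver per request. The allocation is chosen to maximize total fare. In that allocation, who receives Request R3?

This is the linear assignment problem.
Optimal: Car 85→Request R1 ($59), Car 70→Request R4 ($53), Car 44→Request R3 ($49), Car 12→Request R7 ($30), Car 58→Request R2 ($58) — total 59+53+49+30+58 = $249.
Row-greedy (each driver in turn takes its best remaining request) gives $247, worse by 2.
Car 44's own top request is Request R2 ($59), but forcing Car 44→Request R2 and reassigning the rest optimally gives only $247 — worse by 2.

Car 44 receives Request R3.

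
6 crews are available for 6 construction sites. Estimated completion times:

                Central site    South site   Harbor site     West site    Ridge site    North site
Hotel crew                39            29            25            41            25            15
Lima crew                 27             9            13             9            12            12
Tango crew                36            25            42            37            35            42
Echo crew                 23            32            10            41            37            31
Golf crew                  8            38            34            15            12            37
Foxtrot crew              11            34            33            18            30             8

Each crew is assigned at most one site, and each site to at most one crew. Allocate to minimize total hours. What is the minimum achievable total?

Treat this as an assignment problem: match each crew to one site.
Optimal: Hotel crew→North site (15 hours), Lima crew→West site (9 hours), Tango crew→South site (25 hours), Echo crew→Harbor site (10 hours), Golf crew→Ridge site (12 hours), Foxtrot crew→Central site (11 hours) — total 15+9+25+10+12+11 = 82 hours.
Row-greedy (each crew in turn takes its cheapest remaining site) gives 95 hours, worse by 13.
Swapping Tango crew↔Lima crew (Tango crew→West site 37 hours, Lima crew→South site 9 hours) adds 12.
No other one-to-one assignment undercuts 82 hours.

Min total: 82 hours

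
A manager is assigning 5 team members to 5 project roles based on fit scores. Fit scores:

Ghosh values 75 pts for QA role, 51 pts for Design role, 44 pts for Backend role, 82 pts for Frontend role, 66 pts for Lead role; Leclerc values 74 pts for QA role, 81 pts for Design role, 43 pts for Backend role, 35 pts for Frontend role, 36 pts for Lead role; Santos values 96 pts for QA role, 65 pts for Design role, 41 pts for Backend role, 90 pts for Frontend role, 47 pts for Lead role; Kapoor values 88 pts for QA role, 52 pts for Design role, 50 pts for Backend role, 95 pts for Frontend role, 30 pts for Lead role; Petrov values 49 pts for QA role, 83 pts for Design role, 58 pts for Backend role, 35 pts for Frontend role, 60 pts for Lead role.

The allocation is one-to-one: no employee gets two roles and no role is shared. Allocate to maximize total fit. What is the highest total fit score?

This is the linear assignment problem.
Optimal: Ghosh→Lead role (66 pts), Leclerc→Design role (81 pts), Santos→QA role (96 pts), Kapoor→Frontend role (95 pts), Petrov→Backend role (58 pts) — total 66+81+96+95+58 = 396 pts.
Max-entry greedy (repeatedly take the single best remaining cell) gives 383 pts, worse by 13.

Max total: 396 pts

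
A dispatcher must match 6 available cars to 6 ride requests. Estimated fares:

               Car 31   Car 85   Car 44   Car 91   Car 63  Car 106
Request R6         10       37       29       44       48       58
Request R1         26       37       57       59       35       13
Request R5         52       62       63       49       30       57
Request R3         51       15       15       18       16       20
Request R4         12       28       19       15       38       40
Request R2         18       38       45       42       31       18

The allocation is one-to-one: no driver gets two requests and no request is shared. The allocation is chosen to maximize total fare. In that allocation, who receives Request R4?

This is a one-to-one assignment (maximum-weight bipartite matching).
Optimal: Car 31→Request R3 ($51), Car 85→Request R5 ($62), Car 44→Request R2 ($45), Car 91→Request R1 ($59), Car 63→Request R4 ($38), Car 106→Request R6 ($58) — total 51+62+45+59+38+58 = $313.
Row-greedy (each driver in turn takes its best remaining request) gives $249, worse by 64.
Next-best assignment: Car 31→Request R3, Car 85→Request R5, Car 44→Request R1, Car 91→Request R2, Car 63→Request R4, Car 106→Request R6 = $308.
Car 63's own top request is Request R6 ($48), but forcing Car 63→Request R6 and reassigning the rest optimally gives only $305 — worse by 8.

Car 63 receives Request R4.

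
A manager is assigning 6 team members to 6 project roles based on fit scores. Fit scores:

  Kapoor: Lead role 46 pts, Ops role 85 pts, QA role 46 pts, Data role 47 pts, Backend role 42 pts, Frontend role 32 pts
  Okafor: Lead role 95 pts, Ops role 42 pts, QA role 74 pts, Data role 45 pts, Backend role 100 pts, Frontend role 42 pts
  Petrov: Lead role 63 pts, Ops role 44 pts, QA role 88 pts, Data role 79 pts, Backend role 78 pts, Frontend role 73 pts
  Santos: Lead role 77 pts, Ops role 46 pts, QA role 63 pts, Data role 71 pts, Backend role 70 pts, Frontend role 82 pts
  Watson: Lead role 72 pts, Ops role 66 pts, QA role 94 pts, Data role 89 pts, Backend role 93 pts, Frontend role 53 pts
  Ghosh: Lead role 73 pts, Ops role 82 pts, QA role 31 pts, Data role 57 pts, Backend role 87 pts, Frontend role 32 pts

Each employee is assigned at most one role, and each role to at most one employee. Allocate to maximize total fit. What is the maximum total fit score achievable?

Optimal: Kapoor→Ops role (85 pts), Okafor→Lead role (95 pts), Petrov→QA role (88 pts), Santos→Frontend role (82 pts), Watson→Data role (89 pts), Ghosh→Backend role (87 pts) — total 85+95+88+82+89+87 = 526 pts.
Row-greedy (each employee in turn takes its best remaining role) gives 517 pts, worse by 9.

Max total: 526 pts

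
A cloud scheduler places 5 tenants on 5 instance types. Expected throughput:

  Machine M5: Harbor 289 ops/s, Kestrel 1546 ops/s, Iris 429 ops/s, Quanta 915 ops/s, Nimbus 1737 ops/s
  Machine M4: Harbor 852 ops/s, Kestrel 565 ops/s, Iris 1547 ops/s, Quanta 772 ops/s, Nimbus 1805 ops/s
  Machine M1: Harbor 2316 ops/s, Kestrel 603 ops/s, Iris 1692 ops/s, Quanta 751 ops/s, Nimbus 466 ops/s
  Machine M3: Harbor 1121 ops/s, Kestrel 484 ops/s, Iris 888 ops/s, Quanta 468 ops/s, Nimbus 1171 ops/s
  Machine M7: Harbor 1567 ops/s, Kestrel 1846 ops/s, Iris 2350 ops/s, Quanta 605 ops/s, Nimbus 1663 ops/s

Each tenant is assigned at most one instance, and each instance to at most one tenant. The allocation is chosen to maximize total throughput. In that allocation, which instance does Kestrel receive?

This is a one-to-one assignment (maximum-weight bipartite matching).
Optimal: Harbor→Machine M1 (2316 ops/s), Kestrel→Machine M5 (1546 ops/s), Iris→Machine M7 (2350 ops/s), Quanta→Machine M3 (468 ops/s), Nimbus→Machine M4 (1805 ops/s) — total 2316+1546+2350+468+1805 = 8485 ops/s.
Column-greedy (each instance in turn goes to its best remaining tenant) gives 6689 ops/s, worse by 1796.
Kestrel's own top instance is Machine M7 (1846 ops/s), but forcing Kestrel→Machine M7 and reassigning the rest optimally gives only 7914 ops/s — worse by 571.

Kestrel receives Machine M5.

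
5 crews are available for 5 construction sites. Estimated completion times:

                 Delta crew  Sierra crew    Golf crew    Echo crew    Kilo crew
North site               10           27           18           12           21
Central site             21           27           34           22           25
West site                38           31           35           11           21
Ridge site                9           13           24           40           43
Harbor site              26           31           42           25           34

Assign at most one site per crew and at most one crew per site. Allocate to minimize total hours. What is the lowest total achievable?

Min total: 93 hours

Optimal: Delta crew→Harbor site (26 hours), Sierra crew→Ridge site (13 hours), Golf crew→North site (18 hours), Echo crew→West site (11 hours), Kilo crew→Central site (25 hours) — total 26+13+18+11+25 = 93 hours.
Row-greedy (each crew in turn takes its cheapest remaining site) gives 115 hours, worse by 22.
Checked against all permutations: 93 hours is optimal.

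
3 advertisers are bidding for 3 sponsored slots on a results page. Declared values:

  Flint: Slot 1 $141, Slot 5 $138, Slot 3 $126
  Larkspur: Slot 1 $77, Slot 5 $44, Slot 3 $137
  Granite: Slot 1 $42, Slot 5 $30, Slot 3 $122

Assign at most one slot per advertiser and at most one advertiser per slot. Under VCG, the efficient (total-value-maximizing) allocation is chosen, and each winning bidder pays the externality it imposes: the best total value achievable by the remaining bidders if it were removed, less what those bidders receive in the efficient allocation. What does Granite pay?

Efficient allocation: Flint→Slot 5 ($138), Larkspur→Slot 1 ($77), Granite→Slot 3 ($122); total welfare W = $337.
Granite receives Slot 3 at value $122, so the others get W − 122 = $215.
Without Granite: best allocation of the remaining 2 bidders over all 3 slots is Flint→Slot 1 ($141), Larkspur→Slot 3 ($137), total $278.
VCG payment = (others' best without Granite) − (others' welfare with Granite) = 278 − 215 = $63.

Granite pays $63.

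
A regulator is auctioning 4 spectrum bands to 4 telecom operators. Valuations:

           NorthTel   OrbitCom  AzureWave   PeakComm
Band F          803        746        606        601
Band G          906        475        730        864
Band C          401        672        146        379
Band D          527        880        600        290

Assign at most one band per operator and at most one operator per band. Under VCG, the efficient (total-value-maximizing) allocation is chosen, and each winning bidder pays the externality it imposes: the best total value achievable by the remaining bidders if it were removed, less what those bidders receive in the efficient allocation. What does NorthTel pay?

Efficient allocation: NorthTel→Band F ($803M), OrbitCom→Band C ($672M), AzureWave→Band D ($600M), PeakComm→Band G ($864M); total welfare W = $2939M.
NorthTel receives Band F at value $803M, so the others get W − 803 = $2136M.
Without NorthTel: best allocation of the remaining 3 bidders over all 4 bands is OrbitCom→Band D ($880M), AzureWave→Band F ($606M), PeakComm→Band G ($864M), total $2350M.
VCG payment = (others' best without NorthTel) − (others' welfare with NorthTel) = 2350 − 2136 = $214M.

NorthTel pays $214M.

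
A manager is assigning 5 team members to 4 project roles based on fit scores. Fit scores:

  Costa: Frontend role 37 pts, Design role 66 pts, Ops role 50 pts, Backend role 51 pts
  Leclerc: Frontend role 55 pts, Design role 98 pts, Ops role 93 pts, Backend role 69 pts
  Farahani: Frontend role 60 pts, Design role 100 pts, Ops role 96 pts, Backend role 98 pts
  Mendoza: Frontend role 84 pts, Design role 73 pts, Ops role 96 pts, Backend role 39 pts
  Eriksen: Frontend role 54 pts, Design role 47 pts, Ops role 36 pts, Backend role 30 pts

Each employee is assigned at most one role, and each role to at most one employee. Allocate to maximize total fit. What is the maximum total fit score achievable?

Optimal: Eriksen→Frontend role (54 pts), Leclerc→Design role (98 pts), Mendoza→Ops role (96 pts), Farahani→Backend role (98 pts) — total 54+98+96+98 = 346 pts.
Row-greedy (each employee in turn takes its best remaining role) gives 341 pts, worse by 5.
Next-best assignment: Mendoza→Frontend role, Costa→Design role, Leclerc→Ops role, Farahani→Backend role = 341 pts.

Maximum total: 346 pts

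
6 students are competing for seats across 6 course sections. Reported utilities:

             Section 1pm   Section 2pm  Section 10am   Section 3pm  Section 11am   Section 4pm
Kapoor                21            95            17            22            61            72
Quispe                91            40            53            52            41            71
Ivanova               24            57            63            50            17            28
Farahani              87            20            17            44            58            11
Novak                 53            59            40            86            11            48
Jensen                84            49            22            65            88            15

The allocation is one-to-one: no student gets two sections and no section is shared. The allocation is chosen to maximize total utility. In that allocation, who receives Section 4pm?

This is the linear assignment problem.
Optimal: Kapoor→Section 2pm (95 points), Quispe→Section 4pm (71 points), Ivanova→Section 10am (63 points), Farahani→Section 1pm (87 points), Novak→Section 3pm (86 points), Jensen→Section 11am (88 points) — total 95+71+63+87+86+88 = 490 points.
Row-greedy (each student in turn takes its best remaining section) gives 408 points, worse by 82.
Next-best assignment: Kapoor→Section 2pm, Quispe→Section 4pm, Ivanova→Section 10am, Farahani→Section 11am, Novak→Section 3pm, Jensen→Section 1pm = 457 points.
Swapping Farahani↔Novak (Farahani→Section 3pm 44 points, Novak→Section 1pm 53 points) loses 76.
Every other assignment is strictly worse.
Quispe's own top section is Section 1pm (91 points), but forcing Quispe→Section 1pm and reassigning the rest optimally gives only 434 points — worse by 56.

Quispe receives Section 4pm.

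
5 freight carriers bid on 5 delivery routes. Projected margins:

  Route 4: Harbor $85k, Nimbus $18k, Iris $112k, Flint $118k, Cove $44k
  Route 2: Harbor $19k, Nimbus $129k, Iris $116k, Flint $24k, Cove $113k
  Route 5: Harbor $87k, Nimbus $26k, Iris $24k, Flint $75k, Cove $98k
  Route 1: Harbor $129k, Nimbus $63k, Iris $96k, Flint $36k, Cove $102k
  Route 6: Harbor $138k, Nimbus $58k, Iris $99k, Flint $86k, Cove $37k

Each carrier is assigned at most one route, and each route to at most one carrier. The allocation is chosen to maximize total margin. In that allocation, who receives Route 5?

This is a one-to-one assignment (maximum-weight bipartite matching).
Optimal: Harbor→Route 6 ($138k), Nimbus→Route 2 ($129k), Iris→Route 1 ($96k), Flint→Route 4 ($118k), Cove→Route 5 ($98k) — total 138+129+96+118+98 = $579k.
Row-greedy (each carrier in turn takes its best remaining route) gives $556k, worse by 23.
Cove's own top route is Route 2 ($113k), but forcing Cove→Route 2 and reassigning the rest optimally gives only $501k — worse by 78.

Cove receives Route 5.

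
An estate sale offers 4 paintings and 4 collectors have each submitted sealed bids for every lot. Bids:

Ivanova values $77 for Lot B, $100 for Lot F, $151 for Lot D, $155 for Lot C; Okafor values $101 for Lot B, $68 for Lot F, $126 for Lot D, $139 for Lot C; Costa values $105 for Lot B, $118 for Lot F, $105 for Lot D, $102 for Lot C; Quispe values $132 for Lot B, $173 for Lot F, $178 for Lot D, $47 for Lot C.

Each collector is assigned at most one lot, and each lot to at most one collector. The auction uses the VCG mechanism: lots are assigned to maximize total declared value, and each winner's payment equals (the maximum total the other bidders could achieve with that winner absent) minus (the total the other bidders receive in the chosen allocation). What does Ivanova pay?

Efficient allocation: Ivanova→Lot D ($151), Okafor→Lot C ($139), Costa→Lot B ($105), Quispe→Lot F ($173); total welfare W = $568.
Ivanova receives Lot D at value $151, so the others get W − 151 = $417.
Without Ivanova: best allocation of the remaining 3 bidders over all 4 lots is Okafor→Lot C ($139), Costa→Lot F ($118), Quispe→Lot D ($178), total $435.
VCG payment = (others' best without Ivanova) − (others' welfare with Ivanova) = 435 − 417 = $18.

Ivanova pays $18.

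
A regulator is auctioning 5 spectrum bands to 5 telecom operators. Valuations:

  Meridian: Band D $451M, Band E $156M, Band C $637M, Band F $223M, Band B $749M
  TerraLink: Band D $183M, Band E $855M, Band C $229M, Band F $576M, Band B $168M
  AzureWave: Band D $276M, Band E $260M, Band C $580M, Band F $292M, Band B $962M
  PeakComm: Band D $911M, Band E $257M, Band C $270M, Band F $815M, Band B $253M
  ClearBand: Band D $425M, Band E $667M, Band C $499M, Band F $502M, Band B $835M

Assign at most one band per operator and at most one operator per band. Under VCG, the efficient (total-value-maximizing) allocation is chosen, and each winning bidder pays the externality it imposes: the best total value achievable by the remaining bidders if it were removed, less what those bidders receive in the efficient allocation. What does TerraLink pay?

TerraLink pays $165M.

Efficient allocation: Meridian→Band C ($637M), TerraLink→Band E ($855M), AzureWave→Band B ($962M), PeakComm→Band D ($911M), ClearBand→Band F ($502M); total welfare W = $3867M.
TerraLink receives Band E at value $855M, so the others get W − 855 = $3012M.
Without TerraLink: best allocation of the remaining 4 bidders over all 5 bands is Meridian→Band C ($637M), AzureWave→Band B ($962M), PeakComm→Band D ($911M), ClearBand→Band E ($667M), total $3177M.
VCG payment = (others' best without TerraLink) − (others' welfare with TerraLink) = 3177 − 3012 = $165M.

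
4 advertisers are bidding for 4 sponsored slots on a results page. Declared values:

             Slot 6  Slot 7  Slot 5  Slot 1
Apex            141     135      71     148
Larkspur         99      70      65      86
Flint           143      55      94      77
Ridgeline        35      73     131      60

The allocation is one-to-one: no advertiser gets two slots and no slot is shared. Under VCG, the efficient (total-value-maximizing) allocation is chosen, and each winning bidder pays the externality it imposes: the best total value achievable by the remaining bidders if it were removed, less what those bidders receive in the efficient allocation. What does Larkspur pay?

Efficient allocation: Apex→Slot 7 ($135), Larkspur→Slot 1 ($86), Flint→Slot 6 ($143), Ridgeline→Slot 5 ($131); total welfare W = $495.
Larkspur receives Slot 1 at value $86, so the others get W − 86 = $409.
Without Larkspur: best allocation of the remaining 3 bidders over all 4 slots is Apex→Slot 1 ($148), Flint→Slot 6 ($143), Ridgeline→Slot 5 ($131), total $422.
VCG payment = (others' best without Larkspur) − (others' welfare with Larkspur) = 422 − 409 = $13.

Larkspur pays $13.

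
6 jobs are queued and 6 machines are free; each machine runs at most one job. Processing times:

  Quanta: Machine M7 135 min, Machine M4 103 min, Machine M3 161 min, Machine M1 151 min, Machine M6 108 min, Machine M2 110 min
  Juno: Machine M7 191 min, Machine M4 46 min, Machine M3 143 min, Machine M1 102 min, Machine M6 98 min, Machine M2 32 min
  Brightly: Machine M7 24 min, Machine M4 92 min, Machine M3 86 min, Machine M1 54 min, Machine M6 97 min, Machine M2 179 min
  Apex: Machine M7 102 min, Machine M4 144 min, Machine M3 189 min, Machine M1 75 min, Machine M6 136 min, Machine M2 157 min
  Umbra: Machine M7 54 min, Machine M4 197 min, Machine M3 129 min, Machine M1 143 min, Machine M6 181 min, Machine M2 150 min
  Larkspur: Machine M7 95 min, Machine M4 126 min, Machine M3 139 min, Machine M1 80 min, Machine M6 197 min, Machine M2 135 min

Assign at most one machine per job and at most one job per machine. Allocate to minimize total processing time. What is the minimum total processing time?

Optimal: Quanta→Machine M6 (108 min), Juno→Machine M2 (32 min), Brightly→Machine M3 (86 min), Apex→Machine M1 (75 min), Umbra→Machine M7 (54 min), Larkspur→Machine M4 (126 min) — total 108+32+86+75+54+126 = 481 min.
Column-greedy (each machine in turn goes to its cheapest remaining job) gives 517 min, worse by 36.
Swapping Umbra↔Juno (Umbra→Machine M2 150 min, Juno→Machine M7 191 min) adds 255.

Min total: 481 min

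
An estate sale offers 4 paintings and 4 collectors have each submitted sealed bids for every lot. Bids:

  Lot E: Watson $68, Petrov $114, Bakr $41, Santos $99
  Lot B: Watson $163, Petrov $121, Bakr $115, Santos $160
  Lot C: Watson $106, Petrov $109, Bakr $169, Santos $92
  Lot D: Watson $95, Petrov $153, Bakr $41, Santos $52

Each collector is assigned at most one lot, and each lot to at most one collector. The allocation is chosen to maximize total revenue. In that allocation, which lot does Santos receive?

Santos receives Lot E.

Optimal: Watson→Lot B ($163), Petrov→Lot D ($153), Bakr→Lot C ($169), Santos→Lot E ($99) — total 163+153+169+99 = $584.
Column-greedy (each lot in turn goes to its best remaining collector) gives $498, worse by 86.
Next-best assignment: Watson→Lot E, Petrov→Lot D, Bakr→Lot C, Santos→Lot B = $550.
Santos's own top lot is Lot B ($160), but forcing Santos→Lot B and reassigning the rest optimally gives only $550 — worse by 34.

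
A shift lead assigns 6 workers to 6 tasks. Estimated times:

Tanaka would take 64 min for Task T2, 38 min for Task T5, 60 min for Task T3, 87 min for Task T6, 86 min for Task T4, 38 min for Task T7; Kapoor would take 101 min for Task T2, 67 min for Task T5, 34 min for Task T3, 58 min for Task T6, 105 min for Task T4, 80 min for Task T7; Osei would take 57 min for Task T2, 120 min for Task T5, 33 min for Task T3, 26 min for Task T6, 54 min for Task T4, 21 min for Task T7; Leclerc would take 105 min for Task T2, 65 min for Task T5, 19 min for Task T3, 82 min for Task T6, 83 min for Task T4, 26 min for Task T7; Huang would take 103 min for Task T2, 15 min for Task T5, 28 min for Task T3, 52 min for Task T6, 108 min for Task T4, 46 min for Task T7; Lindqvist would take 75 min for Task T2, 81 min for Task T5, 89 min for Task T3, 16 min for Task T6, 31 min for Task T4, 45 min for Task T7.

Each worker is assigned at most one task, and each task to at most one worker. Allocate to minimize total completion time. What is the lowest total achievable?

Optimal: Tanaka→Task T2 (64 min), Kapoor→Task T3 (34 min), Osei→Task T6 (26 min), Leclerc→Task T7 (26 min), Huang→Task T5 (15 min), Lindqvist→Task T4 (31 min) — total 64+34+26+26+15+31 = 196 min.
Column-greedy (each task in turn goes to its cheapest remaining worker) gives 273 min, worse by 77.
Next-best assignment: Tanaka→Task T2, Kapoor→Task T6, Osei→Task T7, Leclerc→Task T3, Huang→Task T5, Lindqvist→Task T4 = 208 min.
Checked against all permutations: 196 min is optimal.

Minimum total: 196 min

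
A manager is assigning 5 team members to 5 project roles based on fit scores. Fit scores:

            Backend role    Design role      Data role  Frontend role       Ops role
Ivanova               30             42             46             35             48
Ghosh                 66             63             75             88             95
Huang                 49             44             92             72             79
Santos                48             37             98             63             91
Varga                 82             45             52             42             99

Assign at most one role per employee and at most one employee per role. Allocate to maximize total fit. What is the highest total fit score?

Optimal: Ivanova→Design role (42 pts), Ghosh→Frontend role (88 pts), Huang→Data role (92 pts), Santos→Ops role (91 pts), Varga→Backend role (82 pts) — total 42+88+92+91+82 = 395 pts.
Column-greedy (each role in turn goes to its best remaining employee) gives 363 pts, worse by 32.
Next-best assignment: Ivanova→Design role, Ghosh→Frontend role, Huang→Ops role, Santos→Data role, Varga→Backend role = 389 pts.
Swapping Varga↔Huang (Varga→Data role 52 pts, Huang→Backend role 49 pts) loses 73.

Max total: 395 pts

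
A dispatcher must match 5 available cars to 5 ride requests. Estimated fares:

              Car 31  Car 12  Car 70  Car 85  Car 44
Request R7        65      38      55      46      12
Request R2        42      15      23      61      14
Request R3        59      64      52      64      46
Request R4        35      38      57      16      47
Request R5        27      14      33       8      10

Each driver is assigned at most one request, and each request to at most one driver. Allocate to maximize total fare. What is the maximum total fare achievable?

Max total: $270

Optimal: Car 31→Request R7 ($65), Car 12→Request R3 ($64), Car 70→Request R5 ($33), Car 85→Request R2 ($61), Car 44→Request R4 ($47) — total 65+64+33+61+47 = $270.
Max-entry greedy (repeatedly take the single best remaining cell) gives $257, worse by 13.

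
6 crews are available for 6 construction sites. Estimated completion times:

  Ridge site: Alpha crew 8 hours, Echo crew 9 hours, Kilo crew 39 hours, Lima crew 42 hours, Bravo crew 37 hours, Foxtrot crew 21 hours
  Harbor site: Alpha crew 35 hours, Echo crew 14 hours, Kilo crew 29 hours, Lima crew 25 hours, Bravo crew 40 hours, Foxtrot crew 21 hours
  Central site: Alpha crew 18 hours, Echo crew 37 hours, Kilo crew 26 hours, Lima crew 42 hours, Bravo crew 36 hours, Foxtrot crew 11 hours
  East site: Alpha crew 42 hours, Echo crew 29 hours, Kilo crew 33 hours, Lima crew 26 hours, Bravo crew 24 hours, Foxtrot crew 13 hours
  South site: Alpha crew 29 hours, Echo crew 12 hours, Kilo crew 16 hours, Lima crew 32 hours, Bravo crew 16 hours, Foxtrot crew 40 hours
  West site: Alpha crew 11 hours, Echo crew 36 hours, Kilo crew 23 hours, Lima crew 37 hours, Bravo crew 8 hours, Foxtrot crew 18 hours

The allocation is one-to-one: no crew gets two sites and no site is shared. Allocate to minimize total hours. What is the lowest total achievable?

Minimum total: 83 hours

Optimal: Alpha crew→Ridge site (8 hours), Echo crew→Harbor site (14 hours), Kilo crew→South site (16 hours), Lima crew→East site (26 hours), Bravo crew→West site (8 hours), Foxtrot crew→Central site (11 hours) — total 8+14+16+26+8+11 = 83 hours.
Row-greedy (each crew in turn takes its cheapest remaining site) gives 103 hours, worse by 20.
Next-best assignment: Alpha crew→Central site, Echo crew→Ridge site, Kilo crew→South site, Lima crew→Harbor site, Bravo crew→West site, Foxtrot crew→East site = 89 hours.
Checked against all permutations: 83 hours is optimal.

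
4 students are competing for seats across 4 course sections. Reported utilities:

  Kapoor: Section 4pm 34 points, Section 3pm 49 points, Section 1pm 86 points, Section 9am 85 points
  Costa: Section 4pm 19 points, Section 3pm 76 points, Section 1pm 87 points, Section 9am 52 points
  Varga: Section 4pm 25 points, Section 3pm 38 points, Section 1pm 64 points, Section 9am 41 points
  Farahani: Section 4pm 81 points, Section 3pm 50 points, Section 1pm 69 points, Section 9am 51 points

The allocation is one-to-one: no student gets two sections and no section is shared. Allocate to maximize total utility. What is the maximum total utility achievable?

Maximum total: 306 points

Treat this as an assignment problem: match each student to one section.
Optimal: Kapoor→Section 9am (85 points), Costa→Section 3pm (76 points), Varga→Section 1pm (64 points), Farahani→Section 4pm (81 points) — total 85+76+64+81 = 306 points.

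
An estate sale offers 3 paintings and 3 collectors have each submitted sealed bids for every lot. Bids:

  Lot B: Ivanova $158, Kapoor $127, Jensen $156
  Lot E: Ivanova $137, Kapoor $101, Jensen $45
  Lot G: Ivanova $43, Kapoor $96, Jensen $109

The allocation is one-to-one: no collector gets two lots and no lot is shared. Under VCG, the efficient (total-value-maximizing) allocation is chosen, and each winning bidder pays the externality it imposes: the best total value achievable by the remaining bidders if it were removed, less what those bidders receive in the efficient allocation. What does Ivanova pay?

Efficient allocation: Ivanova→Lot E ($137), Kapoor→Lot G ($96), Jensen→Lot B ($156); total welfare W = $389.
Ivanova receives Lot E at value $137, so the others get W − 137 = $252.
Without Ivanova: best allocation of the remaining 2 bidders over all 3 lots is Kapoor→Lot E ($101), Jensen→Lot B ($156), total $257.
VCG payment = (others' best without Ivanova) − (others' welfare with Ivanova) = 257 − 252 = $5.

Ivanova pays $5.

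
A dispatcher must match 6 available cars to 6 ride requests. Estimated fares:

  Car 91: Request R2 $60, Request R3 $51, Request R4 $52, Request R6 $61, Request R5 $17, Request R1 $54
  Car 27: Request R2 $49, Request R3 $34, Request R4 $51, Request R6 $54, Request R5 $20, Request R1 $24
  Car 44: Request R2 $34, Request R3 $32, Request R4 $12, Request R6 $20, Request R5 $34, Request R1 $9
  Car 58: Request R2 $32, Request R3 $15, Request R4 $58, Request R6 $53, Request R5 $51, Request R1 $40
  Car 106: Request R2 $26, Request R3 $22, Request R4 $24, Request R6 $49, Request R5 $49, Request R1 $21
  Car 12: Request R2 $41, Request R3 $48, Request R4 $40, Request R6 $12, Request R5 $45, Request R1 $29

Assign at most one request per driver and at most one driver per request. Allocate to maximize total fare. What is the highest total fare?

Maximum total: $297

This is a one-to-one assignment (maximum-weight bipartite matching).
Optimal: Car 91→Request R1 ($54), Car 27→Request R6 ($54), Car 44→Request R2 ($34), Car 58→Request R4 ($58), Car 106→Request R5 ($49), Car 12→Request R3 ($48) — total 54+54+34+58+49+48 = $297.
Column-greedy (each request in turn goes to its best remaining driver) gives $278, worse by 19.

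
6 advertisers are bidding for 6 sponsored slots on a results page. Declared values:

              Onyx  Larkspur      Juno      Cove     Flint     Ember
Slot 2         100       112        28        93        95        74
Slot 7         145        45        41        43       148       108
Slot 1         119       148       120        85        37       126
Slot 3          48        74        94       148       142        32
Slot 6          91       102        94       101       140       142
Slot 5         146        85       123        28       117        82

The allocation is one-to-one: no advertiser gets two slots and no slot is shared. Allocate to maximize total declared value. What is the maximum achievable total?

Max total: $816

This is a one-to-one assignment (maximum-weight bipartite matching).
Optimal: Onyx→Slot 5 ($146), Larkspur→Slot 2 ($112), Juno→Slot 1 ($120), Cove→Slot 3 ($148), Flint→Slot 7 ($148), Ember→Slot 6 ($142) — total 146+112+120+148+148+142 = $816.
Max-entry greedy (repeatedly take the single best remaining cell) gives $760, worse by 56.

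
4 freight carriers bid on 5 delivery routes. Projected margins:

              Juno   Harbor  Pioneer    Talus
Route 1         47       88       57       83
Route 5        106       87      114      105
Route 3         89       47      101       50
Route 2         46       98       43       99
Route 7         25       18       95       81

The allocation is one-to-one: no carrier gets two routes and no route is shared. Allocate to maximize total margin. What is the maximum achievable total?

This is the linear assignment problem.
Optimal: Juno→Route 5 ($106k), Harbor→Route 1 ($88k), Pioneer→Route 3 ($101k), Talus→Route 2 ($99k) — total 106+88+101+99 = $394k.
Row-greedy (each carrier in turn takes its best remaining route) gives $388k, worse by 6.
Next-best assignment: Juno→Route 3, Harbor→Route 1, Pioneer→Route 5, Talus→Route 2 = $390k.

Max total: $394k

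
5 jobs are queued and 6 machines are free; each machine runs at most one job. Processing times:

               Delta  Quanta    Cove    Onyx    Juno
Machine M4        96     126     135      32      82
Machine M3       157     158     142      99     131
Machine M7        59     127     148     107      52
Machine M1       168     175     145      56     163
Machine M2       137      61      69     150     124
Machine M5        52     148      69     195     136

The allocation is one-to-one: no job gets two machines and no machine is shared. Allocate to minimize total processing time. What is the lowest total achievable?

Minimum total: 327 min

Optimal: Delta→Machine M7 (59 min), Quanta→Machine M2 (61 min), Cove→Machine M5 (69 min), Onyx→Machine M1 (56 min), Juno→Machine M4 (82 min) — total 59+61+69+56+82 = 327 min.
Min-entry greedy (repeatedly take the single cheapest remaining cell) gives 339 min, worse by 12.
Next-best assignment: Delta→Machine M4, Quanta→Machine M2, Cove→Machine M5, Onyx→Machine M1, Juno→Machine M7 = 334 min.
Swapping Quanta↔Delta (Quanta→Machine M7 127 min, Delta→Machine M2 137 min) adds 144.
Checked against all permutations: 327 min is optimal.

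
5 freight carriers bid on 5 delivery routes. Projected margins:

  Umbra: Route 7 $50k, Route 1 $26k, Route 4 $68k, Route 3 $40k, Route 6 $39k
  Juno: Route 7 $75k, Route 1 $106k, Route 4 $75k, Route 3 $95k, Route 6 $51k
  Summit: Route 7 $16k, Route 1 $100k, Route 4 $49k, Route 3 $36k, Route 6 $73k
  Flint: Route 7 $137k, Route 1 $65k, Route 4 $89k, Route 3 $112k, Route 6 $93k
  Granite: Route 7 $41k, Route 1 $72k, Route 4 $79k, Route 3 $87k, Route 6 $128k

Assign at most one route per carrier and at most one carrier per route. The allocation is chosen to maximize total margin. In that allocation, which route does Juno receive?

Juno receives Route 3.

Optimal: Umbra→Route 4 ($68k), Juno→Route 3 ($95k), Summit→Route 1 ($100k), Flint→Route 7 ($137k), Granite→Route 6 ($128k) — total 68+95+100+137+128 = $528k.
No other one-to-one assignment exceeds $528k.
Juno's own top route is Route 1 ($106k), but forcing Juno→Route 1 and reassigning the rest optimally gives only $475k — worse by 53.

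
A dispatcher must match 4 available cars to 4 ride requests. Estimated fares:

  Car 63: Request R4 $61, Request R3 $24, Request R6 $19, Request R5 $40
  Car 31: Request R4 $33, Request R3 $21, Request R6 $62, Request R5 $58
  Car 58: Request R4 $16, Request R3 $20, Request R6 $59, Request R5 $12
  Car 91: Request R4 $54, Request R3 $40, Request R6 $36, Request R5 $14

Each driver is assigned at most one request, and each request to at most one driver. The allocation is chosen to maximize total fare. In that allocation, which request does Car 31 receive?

This is the linear assignment problem.
Optimal: Car 63→Request R4 ($61), Car 31→Request R5 ($58), Car 58→Request R6 ($59), Car 91→Request R3 ($40) — total 61+58+59+40 = $218.
Max-entry greedy (repeatedly take the single best remaining cell) gives $175, worse by 43.
Swapping Car 31↔Car 63 (Car 31→Request R4 $33, Car 63→Request R5 $40) loses 46.
Car 31's own top request is Request R6 ($62), but forcing Car 31→Request R6 and reassigning the rest optimally gives only $176 — worse by 42.

Car 31 receives Request R5.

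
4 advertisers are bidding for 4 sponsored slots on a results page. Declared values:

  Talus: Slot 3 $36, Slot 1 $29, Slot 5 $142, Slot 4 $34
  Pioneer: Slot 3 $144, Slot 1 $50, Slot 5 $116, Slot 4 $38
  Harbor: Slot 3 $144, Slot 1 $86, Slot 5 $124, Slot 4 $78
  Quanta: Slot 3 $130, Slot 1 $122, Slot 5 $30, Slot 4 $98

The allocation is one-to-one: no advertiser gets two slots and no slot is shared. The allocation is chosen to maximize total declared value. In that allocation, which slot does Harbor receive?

Treat this as an assignment problem: match each advertiser to one slot.
Optimal: Talus→Slot 5 ($142), Pioneer→Slot 3 ($144), Harbor→Slot 4 ($78), Quanta→Slot 1 ($122) — total 142+144+78+122 = $486.
Row-greedy (each advertiser in turn takes its best remaining slot) gives $470, worse by 16.
Next-best assignment: Talus→Slot 5, Pioneer→Slot 3, Harbor→Slot 1, Quanta→Slot 4 = $470.
Harbor's own top slot is Slot 3 ($144), but forcing Harbor→Slot 3 and reassigning the rest optimally gives only $446 — worse by 40.

Harbor receives Slot 4.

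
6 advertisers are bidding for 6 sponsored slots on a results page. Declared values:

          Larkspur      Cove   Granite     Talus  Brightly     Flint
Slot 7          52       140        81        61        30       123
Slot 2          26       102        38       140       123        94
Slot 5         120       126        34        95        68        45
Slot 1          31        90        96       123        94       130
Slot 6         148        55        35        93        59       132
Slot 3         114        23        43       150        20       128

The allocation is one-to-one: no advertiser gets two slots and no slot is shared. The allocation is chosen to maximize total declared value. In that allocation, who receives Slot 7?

Optimal: Larkspur→Slot 6 ($148), Cove→Slot 5 ($126), Granite→Slot 1 ($96), Talus→Slot 3 ($150), Brightly→Slot 2 ($123), Flint→Slot 7 ($123) — total 148+126+96+150+123+123 = $766.
Row-greedy (each advertiser in turn takes its best remaining slot) gives $702, worse by 64.
Next-best assignment: Larkspur→Slot 5, Cove→Slot 7, Granite→Slot 1, Talus→Slot 3, Brightly→Slot 2, Flint→Slot 6 = $761.
Swapping Cove↔Granite (Cove→Slot 1 $90, Granite→Slot 5 $34) loses 98.
Flint's own top slot is Slot 6 ($132), but forcing Flint→Slot 6 and reassigning the rest optimally gives only $761 — worse by 5.

Flint receives Slot 7.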